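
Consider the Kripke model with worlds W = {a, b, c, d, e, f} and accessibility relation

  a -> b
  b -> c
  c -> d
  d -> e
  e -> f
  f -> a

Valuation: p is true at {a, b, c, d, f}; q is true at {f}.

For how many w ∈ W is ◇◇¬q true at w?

a: successors {b}; ◇¬q there: b:T. ✓
b: successors {c}; ◇¬q there: c:T. ✓
c: successors {d}; ◇¬q there: d:T. ✓
d: successors {e}; ◇¬q there: e:F. ✗
e: successors {f}; ◇¬q there: f:T. ✓
f: successors {a}; ◇¬q there: a:T. ✓
Satisfying worlds: {a, b, c, e, f}.

5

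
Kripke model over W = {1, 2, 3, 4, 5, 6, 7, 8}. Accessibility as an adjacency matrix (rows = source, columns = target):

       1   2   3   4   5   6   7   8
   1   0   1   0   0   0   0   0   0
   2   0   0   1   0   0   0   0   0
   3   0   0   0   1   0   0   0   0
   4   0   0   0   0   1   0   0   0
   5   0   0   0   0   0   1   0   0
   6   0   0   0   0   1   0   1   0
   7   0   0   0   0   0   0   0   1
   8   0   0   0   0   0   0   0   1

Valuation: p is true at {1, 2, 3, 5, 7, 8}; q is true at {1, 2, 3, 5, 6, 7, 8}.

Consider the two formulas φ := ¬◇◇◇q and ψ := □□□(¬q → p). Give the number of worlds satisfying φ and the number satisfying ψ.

1 and 7

For ¬◇◇◇q:
1: ◇◇◇q is F. ✓
2: ◇◇◇q is T. ✗
3: ◇◇◇q is T. ✗
4: ◇◇◇q is T. ✗
5: ◇◇◇q is T. ✗
6: ◇◇◇q is T. ✗
7: ◇◇◇q is T. ✗
8: ◇◇◇q is T. ✗
— 1 world.
For □□□(¬q → p):
1: successors {2}; □□(¬q → p) there: 2:F. ✗
2: successors {3}; □□(¬q → p) there: 3:T. ✓
3: successors {4}; □□(¬q → p) there: 4:T. ✓
4: successors {5}; □□(¬q → p) there: 5:T. ✓
5: successors {6}; □□(¬q → p) there: 6:T. ✓
6: successors {5, 7}; □□(¬q → p) there: 5:T, 7:T. ✓
7: successors {8}; □□(¬q → p) there: 8:T. ✓
8: successors {8}; □□(¬q → p) there: 8:T. ✓
— 7 worlds.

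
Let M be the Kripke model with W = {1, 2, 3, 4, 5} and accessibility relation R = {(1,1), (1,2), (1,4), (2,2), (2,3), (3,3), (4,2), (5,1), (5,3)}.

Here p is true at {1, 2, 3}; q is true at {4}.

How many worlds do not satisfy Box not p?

5

1: successors {1, 2, 4}; not p there: 1:F, 2:F, 4:T. ✗
2: successors {2, 3}; not p there: 2:F, 3:F. ✗
3: successors {3}; not p there: 3:F. ✗
4: successors {2}; not p there: 2:F. ✗
5: successors {1, 3}; not p there: 1:F, 3:F. ✗
Satisfying worlds: ∅.
So Box not p fails at the other 5 worlds.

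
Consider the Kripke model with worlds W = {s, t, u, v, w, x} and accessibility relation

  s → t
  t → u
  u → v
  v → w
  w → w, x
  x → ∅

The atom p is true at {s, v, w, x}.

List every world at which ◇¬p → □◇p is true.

{t, u, v, w, x}

s: ◇¬p is T, □◇p is F. ✗
t: ◇¬p is T, □◇p is T. ✓
u: ◇¬p is F, □◇p is T. ✓
v: ◇¬p is F, □◇p is T. ✓
w: ◇¬p is F, □◇p is F. ✓
x: ◇¬p is F, □◇p is T. ✓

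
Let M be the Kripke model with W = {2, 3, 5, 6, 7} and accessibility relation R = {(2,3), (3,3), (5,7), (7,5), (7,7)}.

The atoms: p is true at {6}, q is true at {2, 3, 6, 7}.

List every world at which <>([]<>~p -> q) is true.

2: successors {3}; []<>~p -> q there: 3:T. ✓
3: successors {3}; []<>~p -> q there: 3:T. ✓
5: successors {7}; []<>~p -> q there: 7:T. ✓
6: no successors, so <>([]<>~p -> q) fails. ✗
7: successors {5, 7}; []<>~p -> q there: 5:F, 7:T. ✓

{2, 3, 5, 7}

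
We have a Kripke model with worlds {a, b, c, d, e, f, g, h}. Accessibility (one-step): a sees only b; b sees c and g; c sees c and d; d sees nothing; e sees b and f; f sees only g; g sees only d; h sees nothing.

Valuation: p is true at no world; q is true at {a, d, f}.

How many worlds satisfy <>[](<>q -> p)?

a: successors {b}; [](<>q -> p) there: b:F. ✗
b: successors {c, g}; [](<>q -> p) there: c:F, g:T. ✓
c: successors {c, d}; [](<>q -> p) there: c:F, d:T. ✓
d: no successors, so <>[](<>q -> p) fails. ✗
e: successors {b, f}; [](<>q -> p) there: b:F, f:F. ✗
f: successors {g}; [](<>q -> p) there: g:T. ✓
g: successors {d}; [](<>q -> p) there: d:T. ✓
h: no successors, so <>[](<>q -> p) fails. ✗
Satisfying worlds: {b, c, f, g}.

4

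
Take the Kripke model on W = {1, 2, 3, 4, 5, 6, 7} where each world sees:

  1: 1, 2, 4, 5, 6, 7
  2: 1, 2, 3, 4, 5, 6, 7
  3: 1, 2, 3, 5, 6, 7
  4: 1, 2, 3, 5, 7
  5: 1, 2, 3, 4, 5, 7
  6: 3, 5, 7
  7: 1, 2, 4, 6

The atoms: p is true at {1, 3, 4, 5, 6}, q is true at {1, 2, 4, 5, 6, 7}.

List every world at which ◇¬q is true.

1: successors {1, 2, 4, 5, 6, 7}; ¬q there: 1:F, 2:F, 4:F, 5:F, 6:F, 7:F. ✗
2: successors {1, 2, 3, 4, 5, 6, 7}; ¬q there: 1:F, 2:F, 3:T, 4:F, 5:F, 6:F, 7:F. ✓
3: successors {1, 2, 3, 5, 6, 7}; ¬q there: 1:F, 2:F, 3:T, 5:F, 6:F, 7:F. ✓
4: successors {1, 2, 3, 5, 7}; ¬q there: 1:F, 2:F, 3:T, 5:F, 7:F. ✓
5: successors {1, 2, 3, 4, 5, 7}; ¬q there: 1:F, 2:F, 3:T, 4:F, 5:F, 7:F. ✓
6: successors {3, 5, 7}; ¬q there: 3:T, 5:F, 7:F. ✓
7: successors {1, 2, 4, 6}; ¬q there: 1:F, 2:F, 4:F, 6:F. ✗

{2, 3, 4, 5, 6}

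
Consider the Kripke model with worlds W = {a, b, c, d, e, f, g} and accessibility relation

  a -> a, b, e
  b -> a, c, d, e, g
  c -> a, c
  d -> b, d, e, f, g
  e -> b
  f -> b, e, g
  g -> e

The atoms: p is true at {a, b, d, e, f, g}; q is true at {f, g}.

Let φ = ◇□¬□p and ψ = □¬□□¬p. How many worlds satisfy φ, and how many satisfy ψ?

For ◇□¬□p:
a: successors {a, b, e}; □¬□p there: a:F, b:F, e:T. ✓
b: successors {a, c, d, e, g}; □¬□p there: a:F, c:F, d:F, e:T, g:F. ✓
c: successors {a, c}; □¬□p there: a:F, c:F. ✗
d: successors {b, d, e, f, g}; □¬□p there: b:F, d:F, e:T, f:F, g:F. ✓
e: successors {b}; □¬□p there: b:F. ✗
f: successors {b, e, g}; □¬□p there: b:F, e:T, g:F. ✓
g: successors {e}; □¬□p there: e:T. ✓
— 5 worlds.
For □¬□□¬p:
a: successors {a, b, e}; ¬□□¬p there: a:T, b:T, e:T. ✓
b: successors {a, c, d, e, g}; ¬□□¬p there: a:T, c:T, d:T, e:T, g:T. ✓
c: successors {a, c}; ¬□□¬p there: a:T, c:T. ✓
d: successors {b, d, e, f, g}; ¬□□¬p there: b:T, d:T, e:T, f:T, g:T. ✓
e: successors {b}; ¬□□¬p there: b:T. ✓
f: successors {b, e, g}; ¬□□¬p there: b:T, e:T, g:T. ✓
g: successors {e}; ¬□□¬p there: e:T. ✓
— 7 worlds.

5 and 7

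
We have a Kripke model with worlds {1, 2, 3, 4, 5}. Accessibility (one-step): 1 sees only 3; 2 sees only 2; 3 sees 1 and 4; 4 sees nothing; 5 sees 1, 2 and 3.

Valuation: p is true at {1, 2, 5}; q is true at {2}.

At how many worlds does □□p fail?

3

1: successors {3}; □p there: 3:F. ✗
2: successors {2}; □p there: 2:T. ✓
3: successors {1, 4}; □p there: 1:F, 4:T. ✗
4: no successors, so □□p holds vacuously. ✓
5: successors {1, 2, 3}; □p there: 1:F, 2:T, 3:F. ✗
Satisfying worlds: {2, 4}.
So □□p fails at the other 3 worlds.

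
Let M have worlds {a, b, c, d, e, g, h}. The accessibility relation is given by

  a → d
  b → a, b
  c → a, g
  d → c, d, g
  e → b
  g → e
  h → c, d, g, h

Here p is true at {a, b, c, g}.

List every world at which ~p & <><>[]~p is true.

a: ~p is F, <><>[]~p is T. ✗
b: ~p is F, <><>[]~p is T. ✗
c: ~p is F, <><>[]~p is F. ✗
d: ~p is T, <><>[]~p is T. ✓
e: ~p is T, <><>[]~p is T. ✓
g: ~p is F, <><>[]~p is F. ✗
h: ~p is T, <><>[]~p is T. ✓

{d, e, h}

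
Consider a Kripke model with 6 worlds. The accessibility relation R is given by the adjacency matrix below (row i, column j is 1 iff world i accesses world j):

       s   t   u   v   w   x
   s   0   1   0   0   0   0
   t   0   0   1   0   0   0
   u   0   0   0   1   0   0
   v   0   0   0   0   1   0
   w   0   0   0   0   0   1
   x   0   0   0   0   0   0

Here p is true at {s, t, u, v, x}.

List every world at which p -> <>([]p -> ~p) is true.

s: p is T, <>([]p -> ~p) is F. ✗
t: p is T, <>([]p -> ~p) is F. ✗
u: p is T, <>([]p -> ~p) is T. ✓
v: p is T, <>([]p -> ~p) is T. ✓
w: p is F, <>([]p -> ~p) is F. ✓
x: p is T, <>([]p -> ~p) is F. ✗

{u, v, w}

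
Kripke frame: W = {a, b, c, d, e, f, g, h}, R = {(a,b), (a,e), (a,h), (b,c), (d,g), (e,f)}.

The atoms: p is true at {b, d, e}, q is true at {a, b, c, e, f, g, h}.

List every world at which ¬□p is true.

{a, b, d, e}

a: □p is F. ✓
b: □p is F. ✓
c: □p is T. ✗
d: □p is F. ✓
e: □p is F. ✓
f: □p is T. ✗
g: □p is T. ✗
h: □p is T. ✗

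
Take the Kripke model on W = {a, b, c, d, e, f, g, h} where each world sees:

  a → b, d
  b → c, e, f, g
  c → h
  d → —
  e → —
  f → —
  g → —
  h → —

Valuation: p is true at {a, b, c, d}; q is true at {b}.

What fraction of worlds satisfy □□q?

3/4

a: successors {b, d}; □q there: b:F, d:T. ✗
b: successors {c, e, f, g}; □q there: c:F, e:T, f:T, g:T. ✗
c: successors {h}; □q there: h:T. ✓
d: no successors, so □□q holds vacuously. ✓
e: no successors, so □□q holds vacuously. ✓
f: no successors, so □□q holds vacuously. ✓
g: no successors, so □□q holds vacuously. ✓
h: no successors, so □□q holds vacuously. ✓
That's 6 of 8 worlds, so 6/8 = 3/4.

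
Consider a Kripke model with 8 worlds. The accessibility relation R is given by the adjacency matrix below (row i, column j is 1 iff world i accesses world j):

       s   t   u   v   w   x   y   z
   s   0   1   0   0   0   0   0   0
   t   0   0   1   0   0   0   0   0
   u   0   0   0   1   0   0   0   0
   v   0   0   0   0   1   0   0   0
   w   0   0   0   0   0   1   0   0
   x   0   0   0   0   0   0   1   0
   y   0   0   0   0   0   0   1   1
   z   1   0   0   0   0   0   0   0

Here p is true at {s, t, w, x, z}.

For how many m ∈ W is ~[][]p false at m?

s: [][]p is F. ✓
t: [][]p is F. ✓
u: [][]p is T. ✗
v: [][]p is T. ✗
w: [][]p is F. ✓
x: [][]p is F. ✓
y: [][]p is F. ✓
z: [][]p is T. ✗
Satisfying worlds: {s, t, w, x, y}.
So ~[][]p fails at the other 3 worlds.

3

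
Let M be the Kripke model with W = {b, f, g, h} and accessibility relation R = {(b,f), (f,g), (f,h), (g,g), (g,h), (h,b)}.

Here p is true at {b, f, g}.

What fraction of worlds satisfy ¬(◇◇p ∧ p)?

b: ◇◇p ∧ p is T. ✗
f: ◇◇p ∧ p is T. ✗
g: ◇◇p ∧ p is T. ✗
h: ◇◇p ∧ p is F. ✓
That's 1 of 4 worlds, so 1/4.

1/4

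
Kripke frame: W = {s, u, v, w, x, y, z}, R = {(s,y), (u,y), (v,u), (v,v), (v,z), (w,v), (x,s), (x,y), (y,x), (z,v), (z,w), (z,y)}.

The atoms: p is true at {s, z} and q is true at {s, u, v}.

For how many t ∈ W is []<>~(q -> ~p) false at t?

s: successors {y}; <>~(q -> ~p) there: y:F. ✗
u: successors {y}; <>~(q -> ~p) there: y:F. ✗
v: successors {u, v, z}; <>~(q -> ~p) there: u:F, v:F, z:F. ✗
w: successors {v}; <>~(q -> ~p) there: v:F. ✗
x: successors {s, y}; <>~(q -> ~p) there: s:F, y:F. ✗
y: successors {x}; <>~(q -> ~p) there: x:T. ✓
z: successors {v, w, y}; <>~(q -> ~p) there: v:F, w:F, y:F. ✗
Satisfying worlds: {y}.
So []<>~(q -> ~p) fails at the other 6 worlds.

6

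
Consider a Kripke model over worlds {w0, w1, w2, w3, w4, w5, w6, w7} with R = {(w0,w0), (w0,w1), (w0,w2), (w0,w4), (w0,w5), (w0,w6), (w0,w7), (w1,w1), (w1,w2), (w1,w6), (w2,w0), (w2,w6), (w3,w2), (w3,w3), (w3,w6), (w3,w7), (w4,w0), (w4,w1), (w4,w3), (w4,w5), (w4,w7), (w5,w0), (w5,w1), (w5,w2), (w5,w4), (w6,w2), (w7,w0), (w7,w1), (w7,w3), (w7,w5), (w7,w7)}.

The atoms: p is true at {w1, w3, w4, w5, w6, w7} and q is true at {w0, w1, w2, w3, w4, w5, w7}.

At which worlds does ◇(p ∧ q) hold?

{w0, w1, w3, w4, w5, w7}

w0: successors {w0, w1, w2, w4, w5, w6, w7}; p ∧ q there: w0:F, w1:T, w2:F, w4:T, w5:T, w6:F, w7:T. ✓
w1: successors {w1, w2, w6}; p ∧ q there: w1:T, w2:F, w6:F. ✓
w2: successors {w0, w6}; p ∧ q there: w0:F, w6:F. ✗
w3: successors {w2, w3, w6, w7}; p ∧ q there: w2:F, w3:T, w6:F, w7:T. ✓
w4: successors {w0, w1, w3, w5, w7}; p ∧ q there: w0:F, w1:T, w3:T, w5:T, w7:T. ✓
w5: successors {w0, w1, w2, w4}; p ∧ q there: w0:F, w1:T, w2:F, w4:T. ✓
w6: successors {w2}; p ∧ q there: w2:F. ✗
w7: successors {w0, w1, w3, w5, w7}; p ∧ q there: w0:F, w1:T, w3:T, w5:T, w7:T. ✓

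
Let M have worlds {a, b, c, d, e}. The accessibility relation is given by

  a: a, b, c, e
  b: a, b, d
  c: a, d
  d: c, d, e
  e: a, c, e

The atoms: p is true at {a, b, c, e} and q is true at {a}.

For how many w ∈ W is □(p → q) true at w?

1

a: successors {a, b, c, e}; p → q there: a:T, b:F, c:F, e:F. ✗
b: successors {a, b, d}; p → q there: a:T, b:F, d:T. ✗
c: successors {a, d}; p → q there: a:T, d:T. ✓
d: successors {c, d, e}; p → q there: c:F, d:T, e:F. ✗
e: successors {a, c, e}; p → q there: a:T, c:F, e:F. ✗
Satisfying worlds: {c}.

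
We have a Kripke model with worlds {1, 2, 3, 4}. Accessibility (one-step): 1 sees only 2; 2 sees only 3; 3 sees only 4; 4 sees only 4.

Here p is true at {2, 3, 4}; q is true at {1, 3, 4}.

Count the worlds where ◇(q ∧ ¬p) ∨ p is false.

1

1: ◇(q ∧ ¬p) is F, p is F. ✗
2: ◇(q ∧ ¬p) is F, p is T. ✓
3: ◇(q ∧ ¬p) is F, p is T. ✓
4: ◇(q ∧ ¬p) is F, p is T. ✓
Satisfying worlds: {2, 3, 4}.
So ◇(q ∧ ¬p) ∨ p fails at the other 1 world.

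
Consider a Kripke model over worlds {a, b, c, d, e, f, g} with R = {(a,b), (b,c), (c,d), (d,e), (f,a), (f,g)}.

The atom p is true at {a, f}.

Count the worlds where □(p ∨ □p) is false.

3

a: successors {b}; p ∨ □p there: b:F. ✗
b: successors {c}; p ∨ □p there: c:F. ✗
c: successors {d}; p ∨ □p there: d:F. ✗
d: successors {e}; p ∨ □p there: e:T. ✓
e: no successors, so □(p ∨ □p) holds vacuously. ✓
f: successors {a, g}; p ∨ □p there: a:T, g:T. ✓
g: no successors, so □(p ∨ □p) holds vacuously. ✓
Satisfying worlds: {d, e, f, g}.
So □(p ∨ □p) fails at the other 3 worlds.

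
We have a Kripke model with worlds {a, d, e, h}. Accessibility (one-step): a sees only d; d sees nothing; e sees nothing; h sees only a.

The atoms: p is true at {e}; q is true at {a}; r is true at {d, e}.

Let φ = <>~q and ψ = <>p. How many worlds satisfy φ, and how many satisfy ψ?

For <>~q:
a: successors {d}; ~q there: d:T. ✓
d: no successors, so <>~q fails. ✗
e: no successors, so <>~q fails. ✗
h: successors {a}; ~q there: a:F. ✗
— 1 world.
For <>p:
a: successors {d}; p there: d:F. ✗
d: no successors, so <>p fails. ✗
e: no successors, so <>p fails. ✗
h: successors {a}; p there: a:F. ✗
— 0 worlds.

1 and 0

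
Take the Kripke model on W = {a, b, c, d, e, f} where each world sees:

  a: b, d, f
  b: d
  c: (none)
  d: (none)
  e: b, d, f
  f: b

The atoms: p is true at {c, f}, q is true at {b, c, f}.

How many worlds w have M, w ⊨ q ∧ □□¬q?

3

a: q is F, □□¬q is F. ✗
b: q is T, □□¬q is T. ✓
c: q is T, □□¬q is T. ✓
d: q is F, □□¬q is T. ✗
e: q is F, □□¬q is F. ✗
f: q is T, □□¬q is T. ✓
Satisfying worlds: {b, c, f}.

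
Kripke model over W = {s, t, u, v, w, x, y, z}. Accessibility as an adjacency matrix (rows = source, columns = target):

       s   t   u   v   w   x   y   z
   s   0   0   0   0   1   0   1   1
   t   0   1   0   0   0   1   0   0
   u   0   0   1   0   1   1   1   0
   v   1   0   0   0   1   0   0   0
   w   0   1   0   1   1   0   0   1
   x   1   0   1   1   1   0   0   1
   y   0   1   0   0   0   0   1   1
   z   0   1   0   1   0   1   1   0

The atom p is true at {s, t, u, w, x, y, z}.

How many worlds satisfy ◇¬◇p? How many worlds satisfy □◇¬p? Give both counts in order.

0 and 0

For ◇¬◇p:
s: successors {w, y, z}; ¬◇p there: w:F, y:F, z:F. ✗
t: successors {t, x}; ¬◇p there: t:F, x:F. ✗
u: successors {u, w, x, y}; ¬◇p there: u:F, w:F, x:F, y:F. ✗
v: successors {s, w}; ¬◇p there: s:F, w:F. ✗
w: successors {t, v, w, z}; ¬◇p there: t:F, v:F, w:F, z:F. ✗
x: successors {s, u, v, w, z}; ¬◇p there: s:F, u:F, v:F, w:F, z:F. ✗
y: successors {t, y, z}; ¬◇p there: t:F, y:F, z:F. ✗
z: successors {t, v, x, y}; ¬◇p there: t:F, v:F, x:F, y:F. ✗
— 0 worlds.
For □◇¬p:
s: successors {w, y, z}; ◇¬p there: w:T, y:F, z:T. ✗
t: successors {t, x}; ◇¬p there: t:F, x:T. ✗
u: successors {u, w, x, y}; ◇¬p there: u:F, w:T, x:T, y:F. ✗
v: successors {s, w}; ◇¬p there: s:F, w:T. ✗
w: successors {t, v, w, z}; ◇¬p there: t:F, v:F, w:T, z:T. ✗
x: successors {s, u, v, w, z}; ◇¬p there: s:F, u:F, v:F, w:T, z:T. ✗
y: successors {t, y, z}; ◇¬p there: t:F, y:F, z:T. ✗
z: successors {t, v, x, y}; ◇¬p there: t:F, v:F, x:T, y:F. ✗
— 0 worlds.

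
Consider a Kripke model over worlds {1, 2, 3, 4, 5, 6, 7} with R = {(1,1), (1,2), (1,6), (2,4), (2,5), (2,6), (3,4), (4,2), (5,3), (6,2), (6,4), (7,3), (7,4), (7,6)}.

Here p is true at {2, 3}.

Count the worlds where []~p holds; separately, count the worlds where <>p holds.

2 and 5

For []~p:
1: successors {1, 2, 6}; ~p there: 1:T, 2:F, 6:T. ✗
2: successors {4, 5, 6}; ~p there: 4:T, 5:T, 6:T. ✓
3: successors {4}; ~p there: 4:T. ✓
4: successors {2}; ~p there: 2:F. ✗
5: successors {3}; ~p there: 3:F. ✗
6: successors {2, 4}; ~p there: 2:F, 4:T. ✗
7: successors {3, 4, 6}; ~p there: 3:F, 4:T, 6:T. ✗
— 2 worlds.
For <>p:
1: successors {1, 2, 6}; p there: 1:F, 2:T, 6:F. ✓
2: successors {4, 5, 6}; p there: 4:F, 5:F, 6:F. ✗
3: successors {4}; p there: 4:F. ✗
4: successors {2}; p there: 2:T. ✓
5: successors {3}; p there: 3:T. ✓
6: successors {2, 4}; p there: 2:T, 4:F. ✓
7: successors {3, 4, 6}; p there: 3:T, 4:F, 6:F. ✓
— 5 worlds.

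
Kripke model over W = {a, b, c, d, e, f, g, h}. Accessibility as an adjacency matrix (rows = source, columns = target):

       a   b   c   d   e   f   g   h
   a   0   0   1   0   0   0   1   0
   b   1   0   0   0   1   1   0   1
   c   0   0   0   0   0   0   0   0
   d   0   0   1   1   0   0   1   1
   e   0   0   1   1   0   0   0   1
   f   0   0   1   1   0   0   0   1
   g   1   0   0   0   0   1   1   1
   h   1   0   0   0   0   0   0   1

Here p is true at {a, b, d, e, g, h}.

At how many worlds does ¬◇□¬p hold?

4

a: ◇□¬p is T. ✗
b: ◇□¬p is F. ✓
c: ◇□¬p is F. ✓
d: ◇□¬p is T. ✗
e: ◇□¬p is T. ✗
f: ◇□¬p is T. ✗
g: ◇□¬p is F. ✓
h: ◇□¬p is F. ✓
Satisfying worlds: {b, c, g, h}.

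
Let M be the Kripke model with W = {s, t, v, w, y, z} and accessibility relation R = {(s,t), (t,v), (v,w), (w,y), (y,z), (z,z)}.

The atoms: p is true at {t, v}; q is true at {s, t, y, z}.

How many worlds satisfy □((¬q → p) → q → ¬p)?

5

s: successors {t}; (¬q → p) → q → ¬p there: t:F. ✗
t: successors {v}; (¬q → p) → q → ¬p there: v:T. ✓
v: successors {w}; (¬q → p) → q → ¬p there: w:T. ✓
w: successors {y}; (¬q → p) → q → ¬p there: y:T. ✓
y: successors {z}; (¬q → p) → q → ¬p there: z:T. ✓
z: successors {z}; (¬q → p) → q → ¬p there: z:T. ✓
Satisfying worlds: {t, v, w, y, z}.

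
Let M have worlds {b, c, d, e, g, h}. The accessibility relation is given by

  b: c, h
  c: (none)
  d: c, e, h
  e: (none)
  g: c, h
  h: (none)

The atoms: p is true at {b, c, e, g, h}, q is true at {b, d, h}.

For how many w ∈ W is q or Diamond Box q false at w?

2

b: q is T, Diamond Box q is T. ✓
c: q is F, Diamond Box q is F. ✗
d: q is T, Diamond Box q is T. ✓
e: q is F, Diamond Box q is F. ✗
g: q is F, Diamond Box q is T. ✓
h: q is T, Diamond Box q is F. ✓
Satisfying worlds: {b, d, g, h}.
So q or Diamond Box q fails at the other 2 worlds.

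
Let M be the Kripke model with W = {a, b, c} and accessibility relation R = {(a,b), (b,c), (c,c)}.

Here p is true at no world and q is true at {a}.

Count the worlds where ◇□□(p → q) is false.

0

a: successors {b}; □□(p → q) there: b:T. ✓
b: successors {c}; □□(p → q) there: c:T. ✓
c: successors {c}; □□(p → q) there: c:T. ✓
Satisfying worlds: {a, b, c}.
So ◇□□(p → q) fails at the other 0 worlds.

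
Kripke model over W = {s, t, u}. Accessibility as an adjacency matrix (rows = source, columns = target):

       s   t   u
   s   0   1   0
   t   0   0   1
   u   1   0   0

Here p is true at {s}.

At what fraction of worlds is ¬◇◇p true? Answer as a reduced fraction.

2/3

s: ◇◇p is F. ✓
t: ◇◇p is T. ✗
u: ◇◇p is F. ✓
That's 2 of 3 worlds, so 2/3.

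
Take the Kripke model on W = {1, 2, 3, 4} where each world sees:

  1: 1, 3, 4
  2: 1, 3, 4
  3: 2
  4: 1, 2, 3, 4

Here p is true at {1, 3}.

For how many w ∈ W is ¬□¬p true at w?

3

1: □¬p is F. ✓
2: □¬p is F. ✓
3: □¬p is T. ✗
4: □¬p is F. ✓
Satisfying worlds: {1, 2, 4}.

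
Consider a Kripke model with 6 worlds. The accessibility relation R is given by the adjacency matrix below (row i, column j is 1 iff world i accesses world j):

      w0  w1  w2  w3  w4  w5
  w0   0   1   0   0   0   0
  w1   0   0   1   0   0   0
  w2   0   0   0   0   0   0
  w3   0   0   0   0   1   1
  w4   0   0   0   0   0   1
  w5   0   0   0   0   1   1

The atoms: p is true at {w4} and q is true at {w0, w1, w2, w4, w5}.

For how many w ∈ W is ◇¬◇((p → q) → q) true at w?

w0: successors {w1}; ¬◇((p → q) → q) there: w1:F. ✗
w1: successors {w2}; ¬◇((p → q) → q) there: w2:T. ✓
w2: no successors, so ◇¬◇((p → q) → q) fails. ✗
w3: successors {w4, w5}; ¬◇((p → q) → q) there: w4:F, w5:F. ✗
w4: successors {w5}; ¬◇((p → q) → q) there: w5:F. ✗
w5: successors {w4, w5}; ¬◇((p → q) → q) there: w4:F, w5:F. ✗
Satisfying worlds: {w1}.

1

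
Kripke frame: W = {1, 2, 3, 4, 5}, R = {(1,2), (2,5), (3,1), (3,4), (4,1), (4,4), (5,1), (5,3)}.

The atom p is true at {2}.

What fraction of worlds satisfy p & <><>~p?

1: p is F, <><>~p is T. ✗
2: p is T, <><>~p is T. ✓
3: p is F, <><>~p is T. ✗
4: p is F, <><>~p is T. ✗
5: p is F, <><>~p is T. ✗
That's 1 of 5 worlds, so 1/5.

1/5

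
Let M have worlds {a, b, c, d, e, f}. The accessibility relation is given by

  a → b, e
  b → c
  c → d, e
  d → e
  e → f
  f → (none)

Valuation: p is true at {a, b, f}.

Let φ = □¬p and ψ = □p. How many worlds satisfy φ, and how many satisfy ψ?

For □¬p:
a: successors {b, e}; ¬p there: b:F, e:T. ✗
b: successors {c}; ¬p there: c:T. ✓
c: successors {d, e}; ¬p there: d:T, e:T. ✓
d: successors {e}; ¬p there: e:T. ✓
e: successors {f}; ¬p there: f:F. ✗
f: no successors, so □¬p holds vacuously. ✓
— 4 worlds.
For □p:
a: successors {b, e}; p there: b:T, e:F. ✗
b: successors {c}; p there: c:F. ✗
c: successors {d, e}; p there: d:F, e:F. ✗
d: successors {e}; p there: e:F. ✗
e: successors {f}; p there: f:T. ✓
f: no successors, so □p holds vacuously. ✓
— 2 worlds.

4 and 2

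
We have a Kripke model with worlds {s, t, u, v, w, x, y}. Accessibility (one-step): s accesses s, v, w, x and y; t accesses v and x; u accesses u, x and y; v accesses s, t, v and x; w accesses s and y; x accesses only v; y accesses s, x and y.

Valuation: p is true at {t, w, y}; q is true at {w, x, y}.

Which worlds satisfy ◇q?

s: successors {s, v, w, x, y}; q there: s:F, v:F, w:T, x:T, y:T. ✓
t: successors {v, x}; q there: v:F, x:T. ✓
u: successors {u, x, y}; q there: u:F, x:T, y:T. ✓
v: successors {s, t, v, x}; q there: s:F, t:F, v:F, x:T. ✓
w: successors {s, y}; q there: s:F, y:T. ✓
x: successors {v}; q there: v:F. ✗
y: successors {s, x, y}; q there: s:F, x:T, y:T. ✓

{s, t, u, v, w, y}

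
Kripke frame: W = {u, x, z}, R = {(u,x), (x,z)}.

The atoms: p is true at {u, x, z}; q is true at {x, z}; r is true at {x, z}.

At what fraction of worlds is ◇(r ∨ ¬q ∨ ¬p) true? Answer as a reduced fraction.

u: successors {x}; r ∨ ¬q ∨ ¬p there: x:T. ✓
x: successors {z}; r ∨ ¬q ∨ ¬p there: z:T. ✓
z: no successors, so ◇(r ∨ ¬q ∨ ¬p) fails. ✗
That's 2 of 3 worlds, so 2/3.

2/3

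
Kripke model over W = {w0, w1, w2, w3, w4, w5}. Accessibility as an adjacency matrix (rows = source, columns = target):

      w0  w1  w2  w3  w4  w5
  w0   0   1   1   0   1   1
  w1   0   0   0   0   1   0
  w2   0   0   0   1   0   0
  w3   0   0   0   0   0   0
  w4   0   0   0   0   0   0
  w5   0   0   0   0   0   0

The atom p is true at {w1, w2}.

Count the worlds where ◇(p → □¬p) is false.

w0: successors {w1, w2, w4, w5}; p → □¬p there: w1:T, w2:T, w4:T, w5:T. ✓
w1: successors {w4}; p → □¬p there: w4:T. ✓
w2: successors {w3}; p → □¬p there: w3:T. ✓
w3: no successors, so ◇(p → □¬p) fails. ✗
w4: no successors, so ◇(p → □¬p) fails. ✗
w5: no successors, so ◇(p → □¬p) fails. ✗
Satisfying worlds: {w0, w1, w2}.
So ◇(p → □¬p) fails at the other 3 worlds.

3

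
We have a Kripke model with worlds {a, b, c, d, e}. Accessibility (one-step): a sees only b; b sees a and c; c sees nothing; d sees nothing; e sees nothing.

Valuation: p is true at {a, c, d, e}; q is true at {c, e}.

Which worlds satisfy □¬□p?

{c, d, e}

a: successors {b}; ¬□p there: b:F. ✗
b: successors {a, c}; ¬□p there: a:T, c:F. ✗
c: no successors, so □¬□p holds vacuously. ✓
d: no successors, so □¬□p holds vacuously. ✓
e: no successors, so □¬□p holds vacuously. ✓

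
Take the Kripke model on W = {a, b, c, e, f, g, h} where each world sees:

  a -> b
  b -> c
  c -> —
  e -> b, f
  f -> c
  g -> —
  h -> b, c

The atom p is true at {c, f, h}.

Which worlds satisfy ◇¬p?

a: successors {b}; ¬p there: b:T. ✓
b: successors {c}; ¬p there: c:F. ✗
c: no successors, so ◇¬p fails. ✗
e: successors {b, f}; ¬p there: b:T, f:F. ✓
f: successors {c}; ¬p there: c:F. ✗
g: no successors, so ◇¬p fails. ✗
h: successors {b, c}; ¬p there: b:T, c:F. ✓

{a, e, h}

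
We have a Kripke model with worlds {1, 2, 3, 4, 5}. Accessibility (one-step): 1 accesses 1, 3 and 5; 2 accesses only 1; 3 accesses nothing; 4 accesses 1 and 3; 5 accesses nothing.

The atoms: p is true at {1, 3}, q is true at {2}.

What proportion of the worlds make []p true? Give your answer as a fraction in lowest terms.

1: successors {1, 3, 5}; p there: 1:T, 3:T, 5:F. ✗
2: successors {1}; p there: 1:T. ✓
3: no successors, so []p holds vacuously. ✓
4: successors {1, 3}; p there: 1:T, 3:T. ✓
5: no successors, so []p holds vacuously. ✓
That's 4 of 5 worlds, so 4/5.

4/5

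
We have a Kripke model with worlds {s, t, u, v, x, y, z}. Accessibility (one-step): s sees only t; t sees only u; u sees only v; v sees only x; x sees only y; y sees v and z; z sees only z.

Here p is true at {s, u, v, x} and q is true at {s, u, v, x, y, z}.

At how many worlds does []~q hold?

s: successors {t}; ~q there: t:T. ✓
t: successors {u}; ~q there: u:F. ✗
u: successors {v}; ~q there: v:F. ✗
v: successors {x}; ~q there: x:F. ✗
x: successors {y}; ~q there: y:F. ✗
y: successors {v, z}; ~q there: v:F, z:F. ✗
z: successors {z}; ~q there: z:F. ✗
Satisfying worlds: {s}.

1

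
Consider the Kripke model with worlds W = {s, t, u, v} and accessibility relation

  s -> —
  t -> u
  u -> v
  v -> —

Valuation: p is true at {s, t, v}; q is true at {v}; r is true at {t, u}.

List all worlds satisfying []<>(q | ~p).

{s, t, v}

s: no successors, so []<>(q | ~p) holds vacuously. ✓
t: successors {u}; <>(q | ~p) there: u:T. ✓
u: successors {v}; <>(q | ~p) there: v:F. ✗
v: no successors, so []<>(q | ~p) holds vacuously. ✓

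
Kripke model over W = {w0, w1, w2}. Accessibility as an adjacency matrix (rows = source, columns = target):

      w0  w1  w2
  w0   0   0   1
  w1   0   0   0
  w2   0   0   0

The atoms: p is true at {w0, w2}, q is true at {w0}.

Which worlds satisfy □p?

w0: successors {w2}; p there: w2:T. ✓
w1: no successors, so □p holds vacuously. ✓
w2: no successors, so □p holds vacuously. ✓

{w0, w1, w2}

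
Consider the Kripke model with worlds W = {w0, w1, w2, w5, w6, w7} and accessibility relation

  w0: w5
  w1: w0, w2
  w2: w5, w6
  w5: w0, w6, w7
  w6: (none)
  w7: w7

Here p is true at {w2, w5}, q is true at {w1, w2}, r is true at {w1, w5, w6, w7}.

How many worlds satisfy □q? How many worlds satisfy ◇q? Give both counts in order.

1 and 1

For □q:
w0: successors {w5}; q there: w5:F. ✗
w1: successors {w0, w2}; q there: w0:F, w2:T. ✗
w2: successors {w5, w6}; q there: w5:F, w6:F. ✗
w5: successors {w0, w6, w7}; q there: w0:F, w6:F, w7:F. ✗
w6: no successors, so □q holds vacuously. ✓
w7: successors {w7}; q there: w7:F. ✗
— 1 world.
For ◇q:
w0: successors {w5}; q there: w5:F. ✗
w1: successors {w0, w2}; q there: w0:F, w2:T. ✓
w2: successors {w5, w6}; q there: w5:F, w6:F. ✗
w5: successors {w0, w6, w7}; q there: w0:F, w6:F, w7:F. ✗
w6: no successors, so ◇q fails. ✗
w7: successors {w7}; q there: w7:F. ✗
— 1 world.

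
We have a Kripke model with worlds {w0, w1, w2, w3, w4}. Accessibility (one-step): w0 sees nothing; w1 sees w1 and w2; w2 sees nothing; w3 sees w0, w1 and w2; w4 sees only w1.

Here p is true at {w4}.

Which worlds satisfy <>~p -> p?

w0: <>~p is F, p is F. ✓
w1: <>~p is T, p is F. ✗
w2: <>~p is F, p is F. ✓
w3: <>~p is T, p is F. ✗
w4: <>~p is T, p is T. ✓

{w0, w2, w4}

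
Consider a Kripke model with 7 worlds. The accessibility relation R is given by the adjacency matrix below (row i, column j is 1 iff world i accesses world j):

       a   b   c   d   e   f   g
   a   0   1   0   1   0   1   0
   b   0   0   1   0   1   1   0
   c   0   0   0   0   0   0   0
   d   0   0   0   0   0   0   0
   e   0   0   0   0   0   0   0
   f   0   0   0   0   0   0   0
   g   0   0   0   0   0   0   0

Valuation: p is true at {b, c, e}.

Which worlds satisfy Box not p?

{c, d, e, f, g}

a: successors {b, d, f}; not p there: b:F, d:T, f:T. ✗
b: successors {c, e, f}; not p there: c:F, e:F, f:T. ✗
c: no successors, so Box not p holds vacuously. ✓
d: no successors, so Box not p holds vacuously. ✓
e: no successors, so Box not p holds vacuously. ✓
f: no successors, so Box not p holds vacuously. ✓
g: no successors, so Box not p holds vacuously. ✓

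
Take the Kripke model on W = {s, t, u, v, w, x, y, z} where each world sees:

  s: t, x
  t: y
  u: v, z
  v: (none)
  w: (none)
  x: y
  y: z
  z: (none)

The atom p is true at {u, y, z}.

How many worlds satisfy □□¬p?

5

s: successors {t, x}; □¬p there: t:F, x:F. ✗
t: successors {y}; □¬p there: y:F. ✗
u: successors {v, z}; □¬p there: v:T, z:T. ✓
v: no successors, so □□¬p holds vacuously. ✓
w: no successors, so □□¬p holds vacuously. ✓
x: successors {y}; □¬p there: y:F. ✗
y: successors {z}; □¬p there: z:T. ✓
z: no successors, so □□¬p holds vacuously. ✓
Satisfying worlds: {u, v, w, y, z}.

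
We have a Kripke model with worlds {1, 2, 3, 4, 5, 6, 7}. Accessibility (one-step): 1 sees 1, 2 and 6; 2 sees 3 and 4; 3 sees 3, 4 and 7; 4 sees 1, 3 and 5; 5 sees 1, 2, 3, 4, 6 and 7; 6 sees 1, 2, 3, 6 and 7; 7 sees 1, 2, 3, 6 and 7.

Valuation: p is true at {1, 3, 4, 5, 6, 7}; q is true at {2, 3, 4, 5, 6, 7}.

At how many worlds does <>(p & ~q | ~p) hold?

5

1: successors {1, 2, 6}; p & ~q | ~p there: 1:T, 2:T, 6:F. ✓
2: successors {3, 4}; p & ~q | ~p there: 3:F, 4:F. ✗
3: successors {3, 4, 7}; p & ~q | ~p there: 3:F, 4:F, 7:F. ✗
4: successors {1, 3, 5}; p & ~q | ~p there: 1:T, 3:F, 5:F. ✓
5: successors {1, 2, 3, 4, 6, 7}; p & ~q | ~p there: 1:T, 2:T, 3:F, 4:F, 6:F, 7:F. ✓
6: successors {1, 2, 3, 6, 7}; p & ~q | ~p there: 1:T, 2:T, 3:F, 6:F, 7:F. ✓
7: successors {1, 2, 3, 6, 7}; p & ~q | ~p there: 1:T, 2:T, 3:F, 6:F, 7:F. ✓
Satisfying worlds: {1, 4, 5, 6, 7}.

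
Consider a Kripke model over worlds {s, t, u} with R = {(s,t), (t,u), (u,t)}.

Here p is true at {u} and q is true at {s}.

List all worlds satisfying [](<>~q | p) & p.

s: [](<>~q | p) is T, p is F. ✗
t: [](<>~q | p) is T, p is F. ✗
u: [](<>~q | p) is T, p is T. ✓

{u}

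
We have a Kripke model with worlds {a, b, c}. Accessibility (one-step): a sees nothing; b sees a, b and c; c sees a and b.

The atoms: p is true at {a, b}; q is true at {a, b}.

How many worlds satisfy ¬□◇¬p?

a: □◇¬p is T. ✗
b: □◇¬p is F. ✓
c: □◇¬p is F. ✓
Satisfying worlds: {b, c}.

2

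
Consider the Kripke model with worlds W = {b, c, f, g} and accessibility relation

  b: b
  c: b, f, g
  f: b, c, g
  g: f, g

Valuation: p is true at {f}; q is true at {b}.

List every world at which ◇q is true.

{b, c, f}

b: successors {b}; q there: b:T. ✓
c: successors {b, f, g}; q there: b:T, f:F, g:F. ✓
f: successors {b, c, g}; q there: b:T, c:F, g:F. ✓
g: successors {f, g}; q there: f:F, g:F. ✗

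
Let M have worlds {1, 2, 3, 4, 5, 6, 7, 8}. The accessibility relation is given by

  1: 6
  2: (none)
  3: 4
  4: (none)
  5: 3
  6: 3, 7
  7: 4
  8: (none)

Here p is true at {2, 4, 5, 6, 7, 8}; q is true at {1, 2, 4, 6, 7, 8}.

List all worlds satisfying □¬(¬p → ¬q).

1: successors {6}; ¬(¬p → ¬q) there: 6:F. ✗
2: no successors, so □¬(¬p → ¬q) holds vacuously. ✓
3: successors {4}; ¬(¬p → ¬q) there: 4:F. ✗
4: no successors, so □¬(¬p → ¬q) holds vacuously. ✓
5: successors {3}; ¬(¬p → ¬q) there: 3:F. ✗
6: successors {3, 7}; ¬(¬p → ¬q) there: 3:F, 7:F. ✗
7: successors {4}; ¬(¬p → ¬q) there: 4:F. ✗
8: no successors, so □¬(¬p → ¬q) holds vacuously. ✓

{2, 4, 8}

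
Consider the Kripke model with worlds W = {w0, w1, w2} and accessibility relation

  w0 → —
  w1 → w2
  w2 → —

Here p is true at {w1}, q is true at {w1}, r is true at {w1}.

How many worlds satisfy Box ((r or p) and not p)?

w0: no successors, so Box ((r or p) and not p) holds vacuously. ✓
w1: successors {w2}; (r or p) and not p there: w2:F. ✗
w2: no successors, so Box ((r or p) and not p) holds vacuously. ✓
Satisfying worlds: {w0, w2}.

2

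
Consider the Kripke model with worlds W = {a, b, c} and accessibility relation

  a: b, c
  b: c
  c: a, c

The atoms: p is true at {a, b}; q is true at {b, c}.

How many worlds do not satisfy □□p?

3

a: successors {b, c}; □p there: b:F, c:F. ✗
b: successors {c}; □p there: c:F. ✗
c: successors {a, c}; □p there: a:F, c:F. ✗
Satisfying worlds: ∅.
So □□p fails at the other 3 worlds.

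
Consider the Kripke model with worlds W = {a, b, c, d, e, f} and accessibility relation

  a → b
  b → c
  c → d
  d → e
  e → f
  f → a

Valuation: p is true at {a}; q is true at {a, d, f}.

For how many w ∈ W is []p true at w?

1

a: successors {b}; p there: b:F. ✗
b: successors {c}; p there: c:F. ✗
c: successors {d}; p there: d:F. ✗
d: successors {e}; p there: e:F. ✗
e: successors {f}; p there: f:F. ✗
f: successors {a}; p there: a:T. ✓
Satisfying worlds: {f}.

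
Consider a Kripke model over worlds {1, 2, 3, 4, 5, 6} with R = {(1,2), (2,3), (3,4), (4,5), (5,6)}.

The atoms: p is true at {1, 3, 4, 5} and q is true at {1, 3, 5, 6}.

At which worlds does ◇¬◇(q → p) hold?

{4, 5}

1: successors {2}; ¬◇(q → p) there: 2:F. ✗
2: successors {3}; ¬◇(q → p) there: 3:F. ✗
3: successors {4}; ¬◇(q → p) there: 4:F. ✗
4: successors {5}; ¬◇(q → p) there: 5:T. ✓
5: successors {6}; ¬◇(q → p) there: 6:T. ✓
6: no successors, so ◇¬◇(q → p) fails. ✗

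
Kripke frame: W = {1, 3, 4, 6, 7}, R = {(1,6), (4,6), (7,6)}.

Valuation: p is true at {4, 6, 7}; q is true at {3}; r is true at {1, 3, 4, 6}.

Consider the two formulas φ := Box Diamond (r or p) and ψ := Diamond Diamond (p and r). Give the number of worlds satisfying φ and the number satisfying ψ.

2 and 0

For Box Diamond (r or p):
1: successors {6}; Diamond (r or p) there: 6:F. ✗
3: no successors, so Box Diamond (r or p) holds vacuously. ✓
4: successors {6}; Diamond (r or p) there: 6:F. ✗
6: no successors, so Box Diamond (r or p) holds vacuously. ✓
7: successors {6}; Diamond (r or p) there: 6:F. ✗
— 2 worlds.
For Diamond Diamond (p and r):
1: successors {6}; Diamond (p and r) there: 6:F. ✗
3: no successors, so Diamond Diamond (p and r) fails. ✗
4: successors {6}; Diamond (p and r) there: 6:F. ✗
6: no successors, so Diamond Diamond (p and r) fails. ✗
7: successors {6}; Diamond (p and r) there: 6:F. ✗
— 0 worlds.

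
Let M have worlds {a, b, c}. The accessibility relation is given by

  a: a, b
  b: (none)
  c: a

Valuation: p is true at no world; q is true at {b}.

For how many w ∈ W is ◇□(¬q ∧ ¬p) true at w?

a: successors {a, b}; □(¬q ∧ ¬p) there: a:F, b:T. ✓
b: no successors, so ◇□(¬q ∧ ¬p) fails. ✗
c: successors {a}; □(¬q ∧ ¬p) there: a:F. ✗
Satisfying worlds: {a}.

1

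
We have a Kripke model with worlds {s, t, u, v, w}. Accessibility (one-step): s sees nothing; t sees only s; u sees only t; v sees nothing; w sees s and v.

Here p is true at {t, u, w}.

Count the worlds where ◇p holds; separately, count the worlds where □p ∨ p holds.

1 and 5

For ◇p:
s: no successors, so ◇p fails. ✗
t: successors {s}; p there: s:F. ✗
u: successors {t}; p there: t:T. ✓
v: no successors, so ◇p fails. ✗
w: successors {s, v}; p there: s:F, v:F. ✗
— 1 world.
For □p ∨ p:
s: □p is T, p is F. ✓
t: □p is F, p is T. ✓
u: □p is T, p is T. ✓
v: □p is T, p is F. ✓
w: □p is F, p is T. ✓
— 5 worlds.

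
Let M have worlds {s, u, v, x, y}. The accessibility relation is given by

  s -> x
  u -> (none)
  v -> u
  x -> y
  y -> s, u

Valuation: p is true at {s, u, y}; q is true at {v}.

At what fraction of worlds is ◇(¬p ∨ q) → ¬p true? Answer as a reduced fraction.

s: ◇(¬p ∨ q) is T, ¬p is F. ✗
u: ◇(¬p ∨ q) is F, ¬p is F. ✓
v: ◇(¬p ∨ q) is F, ¬p is T. ✓
x: ◇(¬p ∨ q) is F, ¬p is T. ✓
y: ◇(¬p ∨ q) is F, ¬p is F. ✓
That's 4 of 5 worlds, so 4/5.

4/5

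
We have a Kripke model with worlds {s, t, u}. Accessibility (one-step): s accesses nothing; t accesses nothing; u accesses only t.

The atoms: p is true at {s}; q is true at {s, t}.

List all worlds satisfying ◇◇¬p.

∅

s: no successors, so ◇◇¬p fails. ✗
t: no successors, so ◇◇¬p fails. ✗
u: successors {t}; ◇¬p there: t:F. ✗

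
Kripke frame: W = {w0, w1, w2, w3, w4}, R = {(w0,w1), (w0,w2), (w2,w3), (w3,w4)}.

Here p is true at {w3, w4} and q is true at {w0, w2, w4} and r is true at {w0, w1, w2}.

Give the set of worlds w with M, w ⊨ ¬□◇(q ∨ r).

{w0, w3}

w0: □◇(q ∨ r) is F. ✓
w1: □◇(q ∨ r) is T. ✗
w2: □◇(q ∨ r) is T. ✗
w3: □◇(q ∨ r) is F. ✓
w4: □◇(q ∨ r) is T. ✗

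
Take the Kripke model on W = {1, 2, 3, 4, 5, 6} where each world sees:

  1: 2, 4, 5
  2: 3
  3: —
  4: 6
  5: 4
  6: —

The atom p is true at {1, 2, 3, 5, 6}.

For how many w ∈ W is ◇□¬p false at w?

1: successors {2, 4, 5}; □¬p there: 2:F, 4:F, 5:T. ✓
2: successors {3}; □¬p there: 3:T. ✓
3: no successors, so ◇□¬p fails. ✗
4: successors {6}; □¬p there: 6:T. ✓
5: successors {4}; □¬p there: 4:F. ✗
6: no successors, so ◇□¬p fails. ✗
Satisfying worlds: {1, 2, 4}.
So ◇□¬p fails at the other 3 worlds.

3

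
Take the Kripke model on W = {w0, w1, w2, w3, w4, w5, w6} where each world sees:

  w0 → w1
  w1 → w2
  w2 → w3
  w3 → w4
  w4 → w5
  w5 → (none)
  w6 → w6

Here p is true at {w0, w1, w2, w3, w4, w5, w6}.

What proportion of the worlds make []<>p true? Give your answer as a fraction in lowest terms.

w0: successors {w1}; <>p there: w1:T. ✓
w1: successors {w2}; <>p there: w2:T. ✓
w2: successors {w3}; <>p there: w3:T. ✓
w3: successors {w4}; <>p there: w4:T. ✓
w4: successors {w5}; <>p there: w5:F. ✗
w5: no successors, so []<>p holds vacuously. ✓
w6: successors {w6}; <>p there: w6:T. ✓
That's 6 of 7 worlds, so 6/7.

6/7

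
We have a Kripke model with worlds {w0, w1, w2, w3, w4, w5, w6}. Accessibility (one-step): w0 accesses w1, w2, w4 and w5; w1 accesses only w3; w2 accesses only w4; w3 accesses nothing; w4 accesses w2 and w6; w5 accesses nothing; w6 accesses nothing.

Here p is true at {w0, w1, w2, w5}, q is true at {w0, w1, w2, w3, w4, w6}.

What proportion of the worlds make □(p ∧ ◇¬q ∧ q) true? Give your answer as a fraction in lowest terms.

3/7

w0: successors {w1, w2, w4, w5}; p ∧ ◇¬q ∧ q there: w1:F, w2:F, w4:F, w5:F. ✗
w1: successors {w3}; p ∧ ◇¬q ∧ q there: w3:F. ✗
w2: successors {w4}; p ∧ ◇¬q ∧ q there: w4:F. ✗
w3: no successors, so □(p ∧ ◇¬q ∧ q) holds vacuously. ✓
w4: successors {w2, w6}; p ∧ ◇¬q ∧ q there: w2:F, w6:F. ✗
w5: no successors, so □(p ∧ ◇¬q ∧ q) holds vacuously. ✓
w6: no successors, so □(p ∧ ◇¬q ∧ q) holds vacuously. ✓
That's 3 of 7 worlds, so 3/7.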